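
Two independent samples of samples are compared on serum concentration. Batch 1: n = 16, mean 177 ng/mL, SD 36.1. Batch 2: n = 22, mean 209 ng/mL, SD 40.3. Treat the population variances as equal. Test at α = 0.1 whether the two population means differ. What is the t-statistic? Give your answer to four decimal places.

-2.5228

Let group 1 = batch 1, group 2 = batch 2. H0: μ_1 = μ_2; H1: μ_1 ≠ μ_2 (two-sample pooled-variance t-test, two-sided).
s_p² = [(16−1)·36.1² + (22−1)·40.3²]/(16+22−2) = 1490.39
t = (177 − 209)/√[1490.39·(1/16 + 1/22)] = -2.5228
df = n₁ + n₂ − 2 = 36
Two-sided p-value ≈ 0.0162
Since p ≈ 0.0162 < α = 0.1, reject H0; the data support H1.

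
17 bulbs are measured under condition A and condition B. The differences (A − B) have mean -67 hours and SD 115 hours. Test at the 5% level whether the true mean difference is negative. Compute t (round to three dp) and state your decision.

H0: μ_d = 0; H1: μ_d < 0 (paired t-test on the differences, left-tailed).
t = d̄/(s_d/√n) = -67/(115/√17) = -2.402
df = n − 1 = 16
p-value = P(T ≤ -2.402) ≈ 0.014
Since p ≈ 0.014 < α = 0.05, reject H0; the data support H1.

t = -2.402; reject H0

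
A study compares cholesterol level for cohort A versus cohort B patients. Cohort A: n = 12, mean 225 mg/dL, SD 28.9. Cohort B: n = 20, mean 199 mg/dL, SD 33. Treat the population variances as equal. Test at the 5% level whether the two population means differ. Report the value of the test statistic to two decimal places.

Let group 1 = cohort A, group 2 = cohort B. H0: μ_1 = μ_2; H1: μ_1 ≠ μ_2 (two-sample pooled-variance t-test, two-sided).
s_p² = [(12−1)·28.9² + (20−1)·33²]/(12+20−2) = 995.944
t = (225 − 199)/√[995.944·(1/12 + 1/20)] = 2.26
df = n₁ + n₂ − 2 = 30
Two-sided p-value ≈ 0.032
Since p ≈ 0.032 < α = 0.05, reject H0; the evidence is statistically significant.

2.26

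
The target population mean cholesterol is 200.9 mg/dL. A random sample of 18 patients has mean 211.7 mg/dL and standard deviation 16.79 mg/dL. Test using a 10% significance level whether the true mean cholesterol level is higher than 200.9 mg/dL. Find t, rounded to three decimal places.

H0: μ = 200.9; H1: μ > 200.9 (one-sample t-test, right-tailed).
t = (x̄ − μ₀)/(s/√n) = (211.7 − 200.9)/(16.79/√18) = 2.729
df = n − 1 = 17
p-value = P(T ≥ 2.729) ≈ 0.007
Since p ≈ 0.007 < α = 0.1, reject H0; the evidence is statistically significant.

2.729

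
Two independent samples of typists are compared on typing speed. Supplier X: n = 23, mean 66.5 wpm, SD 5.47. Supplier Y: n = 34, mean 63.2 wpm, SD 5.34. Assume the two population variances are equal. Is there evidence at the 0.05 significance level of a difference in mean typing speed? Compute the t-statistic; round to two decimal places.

Let group 1 = supplier X, group 2 = supplier Y. H0: μ_1 = μ_2; H1: μ_1 ≠ μ_2 (two-sample pooled-variance t-test, two-sided).
s_p² = [(23−1)·5.47² + (34−1)·5.34²]/(23+34−2) = 29.0777
t = (66.5 − 63.2)/√[29.0777·(1/23 + 1/34)] = 2.27
df = n₁ + n₂ − 2 = 55
Two-sided p-value ≈ 0.0274
Since p ≈ 0.0274 < α = 0.05, reject H0; the data support H1.

2.27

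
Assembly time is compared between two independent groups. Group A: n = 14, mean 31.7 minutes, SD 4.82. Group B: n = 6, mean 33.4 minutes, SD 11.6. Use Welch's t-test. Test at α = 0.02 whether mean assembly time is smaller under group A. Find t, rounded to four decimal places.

Let group 1 = group A, group 2 = group B. H0: μ_1 = μ_2; H1: μ_1 < μ_2 (Welch's two-sample t-test, left-tailed).
t = (x̄_1 − x̄_2)/√(s_1²/n_1 + s_2²/n_2) = (31.7 − 33.4)/√(4.82²/14 + 11.6²/6) = -0.3464
Welch–Satterthwaite df ≈ 5.76
p-value = P(T ≤ -0.3464) ≈ 0.3707
Since p ≈ 0.3707 > α = 0.02, fail to reject H0; the evidence is not statistically significant.

-0.3464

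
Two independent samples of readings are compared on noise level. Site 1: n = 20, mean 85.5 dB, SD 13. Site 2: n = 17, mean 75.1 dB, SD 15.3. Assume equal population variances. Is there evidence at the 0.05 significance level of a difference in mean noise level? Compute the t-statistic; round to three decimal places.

Let group 1 = site 1, group 2 = site 2. H0: μ_1 = μ_2; H1: μ_1 ≠ μ_2 (two-sample pooled-variance t-test, two-sided).
s_p² = [(20−1)·13² + (17−1)·15.3²]/(20+17−2) = 198.755
t = (85.5 − 75.1)/√[198.755·(1/20 + 1/17)] = 2.236
df = n₁ + n₂ − 2 = 35
Two-sided p-value ≈ 0.032
Since p ≈ 0.032 < α = 0.05, reject H0; the evidence is statistically significant.

2.236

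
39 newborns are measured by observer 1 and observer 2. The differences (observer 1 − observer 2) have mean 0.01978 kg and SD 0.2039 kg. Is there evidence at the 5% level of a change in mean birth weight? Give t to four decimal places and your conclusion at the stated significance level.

t = 0.6058; fail to reject H0

H0: μ_d = 0; H1: μ_d ≠ 0 (paired t-test on the differences, two-sided).
t = d̄/(s_d/√n) = 0.01978/(0.2039/√39) = 0.6058
df = n − 1 = 38
Two-sided p-value ≈ 0.5482
Since p ≈ 0.5482 > α = 0.05, fail to reject H0; the data do not provide sufficient evidence against H0.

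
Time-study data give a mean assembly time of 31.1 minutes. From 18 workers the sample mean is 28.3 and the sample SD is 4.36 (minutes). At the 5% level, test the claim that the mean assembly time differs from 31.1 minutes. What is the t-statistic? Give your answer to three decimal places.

H0: μ = 31.1; H1: μ ≠ 31.1 (one-sample t-test, two-sided).
t = (x̄ − μ₀)/(s/√n) = (28.3 − 31.1)/(4.36/√18) = -2.725
df = n − 1 = 17
Two-sided p-value ≈ 0.014
Since p ≈ 0.014 < α = 0.05, reject H0; the data support H1.

-2.725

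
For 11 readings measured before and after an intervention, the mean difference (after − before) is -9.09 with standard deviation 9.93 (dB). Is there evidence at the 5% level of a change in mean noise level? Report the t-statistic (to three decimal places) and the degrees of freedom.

H0: μ_d = 0; H1: μ_d ≠ 0 (paired t-test on the differences, two-sided).
t = d̄/(s_d/√n) = -9.09/(9.93/√11) = -3.036
df = n − 1 = 10
Two-sided p-value ≈ 0.013
Since p ≈ 0.013 < α = 0.05, reject H0; the data support H1.

t = -3.036, df = 10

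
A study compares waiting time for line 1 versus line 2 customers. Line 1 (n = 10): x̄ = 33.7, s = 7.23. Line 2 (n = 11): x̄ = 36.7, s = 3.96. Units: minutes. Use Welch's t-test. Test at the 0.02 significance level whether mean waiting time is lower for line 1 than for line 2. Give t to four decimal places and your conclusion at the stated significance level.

Let group 1 = line 1, group 2 = line 2. H0: μ_1 = μ_2; H1: μ_1 < μ_2 (Welch's two-sample t-test, left-tailed).
t = (x̄_1 − x̄_2)/√(s_1²/n_1 + s_2²/n_2) = (33.7 − 36.7)/√(7.23²/10 + 3.96²/11) = -1.1631
Welch–Satterthwaite df ≈ 13.66
p-value = P(T ≤ -1.1631) ≈ 0.132
Since p ≈ 0.132 > α = 0.02, fail to reject H0; the evidence is not statistically significant.

t = -1.1631; fail to reject H0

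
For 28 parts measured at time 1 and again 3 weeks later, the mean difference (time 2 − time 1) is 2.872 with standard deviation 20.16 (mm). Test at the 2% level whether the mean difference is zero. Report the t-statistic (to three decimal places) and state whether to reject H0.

H0: μ_d = 0; H1: μ_d ≠ 0 (paired t-test on the differences, two-sided).
t = d̄/(s_d/√n) = 2.872/(20.16/√28) = 0.754
df = n − 1 = 27
Two-sided p-value ≈ 0.457
Since p ≈ 0.457 > α = 0.02, fail to reject H0; the evidence is not statistically significant.

t = 0.754; fail to reject H0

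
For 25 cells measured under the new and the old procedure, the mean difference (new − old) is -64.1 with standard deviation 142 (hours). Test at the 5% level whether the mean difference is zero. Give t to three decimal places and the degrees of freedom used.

H0: μ_d = 0; H1: μ_d ≠ 0 (paired t-test on the differences, two-sided).
t = d̄/(s_d/√n) = -64.1/(142/√25) = -2.257
df = n − 1 = 24
Two-sided p-value ≈ 0.0334
Since p ≈ 0.0334 < α = 0.05, reject H0; the data support H1.

t = -2.257, df = 24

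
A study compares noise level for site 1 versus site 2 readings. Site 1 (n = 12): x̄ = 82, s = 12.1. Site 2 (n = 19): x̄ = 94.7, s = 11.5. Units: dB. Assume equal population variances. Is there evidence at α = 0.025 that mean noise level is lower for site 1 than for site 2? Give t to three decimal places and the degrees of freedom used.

Let group 1 = site 1, group 2 = site 2. H0: μ_1 = μ_2; H1: μ_1 < μ_2 (two-sample pooled-variance t-test, left-tailed).
s_p² = [(12−1)·12.1² + (19−1)·11.5²]/(12+19−2) = 137.621
t = (82 − 94.7)/√[137.621·(1/12 + 1/19)] = -2.936
df = n₁ + n₂ − 2 = 29
p-value = P(T ≤ -2.936) ≈ 0.003
Since p ≈ 0.003 < α = 0.025, reject H0; the data support H1.

t = -2.936, df = 29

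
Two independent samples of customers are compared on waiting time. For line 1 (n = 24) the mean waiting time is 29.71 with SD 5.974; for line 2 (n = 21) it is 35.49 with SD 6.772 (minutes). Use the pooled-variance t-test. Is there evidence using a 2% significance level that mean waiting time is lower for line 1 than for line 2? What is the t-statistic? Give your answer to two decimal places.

Let group 1 = line 1, group 2 = line 2. H0: μ_1 = μ_2; H1: μ_1 < μ_2 (two-sample pooled-variance t-test, left-tailed).
s_p² = [(24−1)·5.974² + (21−1)·6.772²]/(24+21−2) = 40.4195
t = (29.71 − 35.49)/√[40.4195·(1/24 + 1/21)] = -3.04
df = n₁ + n₂ − 2 = 43
p-value = P(T ≤ -3.04) ≈ 0.002
Since p ≈ 0.002 < α = 0.02, reject H0; the data support H1.

-3.04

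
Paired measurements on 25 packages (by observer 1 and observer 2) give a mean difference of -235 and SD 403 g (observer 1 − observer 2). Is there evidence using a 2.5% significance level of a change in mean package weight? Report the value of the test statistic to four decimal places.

-2.9156

H0: μ_d = 0; H1: μ_d ≠ 0 (paired t-test on the differences, two-sided).
t = d̄/(s_d/√n) = -235/(403/√25) = -2.9156
df = n − 1 = 24
Two-sided p-value ≈ 0.0076
Since p ≈ 0.0076 < α = 0.025, reject H0; the evidence is statistically significant.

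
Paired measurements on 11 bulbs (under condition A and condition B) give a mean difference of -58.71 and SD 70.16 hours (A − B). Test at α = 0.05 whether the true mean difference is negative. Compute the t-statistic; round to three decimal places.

H0: μ_d = 0; H1: μ_d < 0 (paired t-test on the differences, left-tailed).
t = d̄/(s_d/√n) = -58.71/(70.16/√11) = -2.775
df = n − 1 = 10
p-value = P(T ≤ -2.775) ≈ 0.0098
Since p ≈ 0.0098 < α = 0.05, reject H0; the data support H1.

-2.775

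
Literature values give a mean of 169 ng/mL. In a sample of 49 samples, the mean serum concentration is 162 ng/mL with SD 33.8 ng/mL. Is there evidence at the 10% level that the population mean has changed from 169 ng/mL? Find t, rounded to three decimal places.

H0: μ = 169; H1: μ ≠ 169 (one-sample t-test, two-sided).
t = (x̄ − μ₀)/(s/√n) = (162 − 169)/(33.8/√49) = -1.450
df = n − 1 = 48
Two-sided p-value ≈ 0.154
Since p ≈ 0.154 > α = 0.1, fail to reject H0; the data do not provide sufficient evidence against H0.

-1.450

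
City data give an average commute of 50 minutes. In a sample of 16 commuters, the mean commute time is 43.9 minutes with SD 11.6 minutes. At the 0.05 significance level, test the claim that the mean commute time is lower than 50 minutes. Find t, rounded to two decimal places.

H0: μ = 50; H1: μ < 50 (one-sample t-test, left-tailed).
t = (x̄ − μ₀)/(s/√n) = (43.9 − 50)/(11.6/√16) = -2.10
df = n − 1 = 15
p-value = P(T ≤ -2.10) ≈ 0.026
Since p ≈ 0.026 < α = 0.05, reject H0; the evidence is statistically significant.

-2.10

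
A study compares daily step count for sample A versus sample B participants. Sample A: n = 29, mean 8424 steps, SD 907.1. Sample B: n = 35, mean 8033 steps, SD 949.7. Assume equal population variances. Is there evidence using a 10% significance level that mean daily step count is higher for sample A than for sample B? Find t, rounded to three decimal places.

Let group 1 = sample A, group 2 = sample B. H0: μ_1 = μ_2; H1: μ_1 > μ_2 (two-sample pooled-variance t-test, right-tailed).
s_p² = [(29−1)·907.1² + (35−1)·949.7²]/(29+35−2) = 866208
t = (8424 − 8033)/√[866208·(1/29 + 1/35)] = 1.673
df = n₁ + n₂ − 2 = 62
p-value = P(T ≥ 1.673) ≈ 0.0497
Since p ≈ 0.0497 < α = 0.1, reject H0; the evidence is statistically significant.

1.673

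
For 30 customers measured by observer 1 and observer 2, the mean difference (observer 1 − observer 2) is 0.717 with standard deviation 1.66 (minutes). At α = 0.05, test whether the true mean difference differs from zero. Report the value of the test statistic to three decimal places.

H0: μ_d = 0; H1: μ_d ≠ 0 (paired t-test on the differences, two-sided).
t = d̄/(s_d/√n) = 0.717/(1.66/√30) = 2.366
df = n − 1 = 29
Two-sided p-value ≈ 0.0249
Since p ≈ 0.0249 < α = 0.05, reject H0; the data support H1.

2.366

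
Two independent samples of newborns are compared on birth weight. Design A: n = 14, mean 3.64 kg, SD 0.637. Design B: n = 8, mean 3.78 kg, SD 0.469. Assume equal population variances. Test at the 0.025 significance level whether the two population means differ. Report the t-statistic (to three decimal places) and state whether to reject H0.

t = -0.541; fail to reject H0

Let group 1 = design A, group 2 = design B. H0: μ_1 = μ_2; H1: μ_1 ≠ μ_2 (two-sample pooled-variance t-test, two-sided).
s_p² = [(14−1)·0.637² + (8−1)·0.469²]/(14+8−2) = 0.340736
t = (3.64 − 3.78)/√[0.340736·(1/14 + 1/8)] = -0.541
df = n₁ + n₂ − 2 = 20
Two-sided p-value ≈ 0.594
Since p ≈ 0.594 > α = 0.025, fail to reject H0; the data do not provide sufficient evidence against H0.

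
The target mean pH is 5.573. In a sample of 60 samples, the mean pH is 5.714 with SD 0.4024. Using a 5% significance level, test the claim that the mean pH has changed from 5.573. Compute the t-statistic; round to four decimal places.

2.7142

H0: μ = 5.573; H1: μ ≠ 5.573 (one-sample t-test, two-sided).
t = (x̄ − μ₀)/(s/√n) = (5.714 − 5.573)/(0.4024/√60) = 2.7142
df = n − 1 = 59
Two-sided p-value ≈ 0.009
Since p ≈ 0.009 < α = 0.05, reject H0; the data support H1.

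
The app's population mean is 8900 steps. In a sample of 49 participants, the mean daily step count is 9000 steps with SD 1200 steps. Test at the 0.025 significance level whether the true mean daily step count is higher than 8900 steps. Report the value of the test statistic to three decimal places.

0.583

H0: μ = 8900; H1: μ > 8900 (one-sample t-test, right-tailed).
t = (x̄ − μ₀)/(s/√n) = (9000 − 8900)/(1200/√49) = 0.583
df = n − 1 = 48
p-value = P(T ≥ 0.583) ≈ 0.2812
Since p ≈ 0.2812 > α = 0.025, fail to reject H0; the evidence is not statistically significant.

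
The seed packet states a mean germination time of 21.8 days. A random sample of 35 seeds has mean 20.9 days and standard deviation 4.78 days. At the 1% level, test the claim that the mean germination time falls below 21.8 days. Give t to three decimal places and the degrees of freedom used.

t = -1.114, df = 34

H0: μ = 21.8; H1: μ < 21.8 (one-sample t-test, left-tailed).
t = (x̄ − μ₀)/(s/√n) = (20.9 − 21.8)/(4.78/√35) = -1.114
df = n − 1 = 34
p-value = P(T ≤ -1.114) ≈ 0.1366
Since p ≈ 0.1366 > α = 0.01, fail to reject H0; the evidence is not statistically significant.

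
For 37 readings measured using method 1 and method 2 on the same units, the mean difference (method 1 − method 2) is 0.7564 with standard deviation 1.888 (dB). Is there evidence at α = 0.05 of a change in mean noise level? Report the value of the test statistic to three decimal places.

H0: μ_d = 0; H1: μ_d ≠ 0 (paired t-test on the differences, two-sided).
t = d̄/(s_d/√n) = 0.7564/(1.888/√37) = 2.437
df = n − 1 = 36
Two-sided p-value ≈ 0.020
Since p ≈ 0.020 < α = 0.05, reject H0; the data support H1.

2.437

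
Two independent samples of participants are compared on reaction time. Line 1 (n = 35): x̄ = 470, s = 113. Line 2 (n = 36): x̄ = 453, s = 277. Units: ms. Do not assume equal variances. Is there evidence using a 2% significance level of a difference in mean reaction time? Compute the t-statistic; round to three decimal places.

Let group 1 = line 1, group 2 = line 2. H0: μ_1 = μ_2; H1: μ_1 ≠ μ_2 (Welch's two-sample t-test, two-sided).
t = (x̄_1 − x̄_2)/√(s_1²/n_1 + s_2²/n_2) = (470 − 453)/√(113²/35 + 277²/36) = 0.340
Welch–Satterthwaite df ≈ 46.60
Two-sided p-value ≈ 0.735
Since p ≈ 0.735 > α = 0.02, fail to reject H0; the data do not provide sufficient evidence against H0.

0.340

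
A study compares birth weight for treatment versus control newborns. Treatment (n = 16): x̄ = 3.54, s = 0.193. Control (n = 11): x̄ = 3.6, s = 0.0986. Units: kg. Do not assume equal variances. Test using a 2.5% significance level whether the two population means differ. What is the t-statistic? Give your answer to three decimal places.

Let group 1 = treatment, group 2 = control. H0: μ_1 = μ_2; H1: μ_1 ≠ μ_2 (Welch's two-sample t-test, two-sided).
t = (x̄_1 − x̄_2)/√(s_1²/n_1 + s_2²/n_2) = (3.54 − 3.6)/√(0.193²/16 + 0.0986²/11) = -1.059
Welch–Satterthwaite df ≈ 23.48
Two-sided p-value ≈ 0.3005
Since p ≈ 0.3005 > α = 0.025, fail to reject H0; the evidence is not statistically significant.

-1.059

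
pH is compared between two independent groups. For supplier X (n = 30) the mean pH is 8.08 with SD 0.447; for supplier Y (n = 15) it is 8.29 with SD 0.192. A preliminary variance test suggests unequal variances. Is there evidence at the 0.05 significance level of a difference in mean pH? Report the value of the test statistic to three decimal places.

Let group 1 = supplier X, group 2 = supplier Y. H0: μ_1 = μ_2; H1: μ_1 ≠ μ_2 (Welch's two-sample t-test, two-sided).
t = (x̄_1 − x̄_2)/√(s_1²/n_1 + s_2²/n_2) = (8.08 − 8.29)/√(0.447²/30 + 0.192²/15) = -2.199
Welch–Satterthwaite df ≈ 42.39
Two-sided p-value ≈ 0.033
Since p ≈ 0.033 < α = 0.05, reject H0; the evidence is statistically significant.

-2.199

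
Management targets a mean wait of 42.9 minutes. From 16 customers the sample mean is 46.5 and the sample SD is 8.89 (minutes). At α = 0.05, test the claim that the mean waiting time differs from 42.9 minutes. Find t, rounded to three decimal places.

1.620

H0: μ = 42.9; H1: μ ≠ 42.9 (one-sample t-test, two-sided).
t = (x̄ − μ₀)/(s/√n) = (46.5 − 42.9)/(8.89/√16) = 1.620
df = n − 1 = 15
Two-sided p-value ≈ 0.126
Since p ≈ 0.126 > α = 0.05, fail to reject H0; the data do not provide sufficient evidence against H0.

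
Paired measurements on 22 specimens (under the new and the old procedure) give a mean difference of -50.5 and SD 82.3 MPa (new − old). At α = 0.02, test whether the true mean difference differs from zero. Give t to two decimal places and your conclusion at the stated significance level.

t = -2.88; reject H0

H0: μ_d = 0; H1: μ_d ≠ 0 (paired t-test on the differences, two-sided).
t = d̄/(s_d/√n) = -50.5/(82.3/√22) = -2.88
df = n − 1 = 21
Two-sided p-value ≈ 0.009
Since p ≈ 0.009 < α = 0.02, reject H0; the data support H1.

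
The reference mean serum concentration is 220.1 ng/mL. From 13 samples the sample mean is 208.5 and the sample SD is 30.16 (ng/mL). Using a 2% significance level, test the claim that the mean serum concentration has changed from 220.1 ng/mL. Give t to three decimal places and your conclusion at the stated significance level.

H0: μ = 220.1; H1: μ ≠ 220.1 (one-sample t-test, two-sided).
t = (x̄ − μ₀)/(s/√n) = (208.5 − 220.1)/(30.16/√13) = -1.387
df = n − 1 = 12
Two-sided p-value ≈ 0.191
Since p ≈ 0.191 > α = 0.02, fail to reject H0; the evidence is not statistically significant.

t = -1.387; fail to reject H0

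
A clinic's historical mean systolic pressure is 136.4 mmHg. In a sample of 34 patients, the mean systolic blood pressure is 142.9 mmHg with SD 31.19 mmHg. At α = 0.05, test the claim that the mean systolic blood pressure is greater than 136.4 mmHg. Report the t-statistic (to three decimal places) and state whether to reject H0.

H0: μ = 136.4; H1: μ > 136.4 (one-sample t-test, right-tailed).
t = (x̄ − μ₀)/(s/√n) = (142.9 − 136.4)/(31.19/√34) = 1.215
df = n − 1 = 33
p-value = P(T ≥ 1.215) ≈ 0.1165
Since p ≈ 0.1165 > α = 0.05, fail to reject H0; the data do not provide sufficient evidence against H0.

t = 1.215; fail to reject H0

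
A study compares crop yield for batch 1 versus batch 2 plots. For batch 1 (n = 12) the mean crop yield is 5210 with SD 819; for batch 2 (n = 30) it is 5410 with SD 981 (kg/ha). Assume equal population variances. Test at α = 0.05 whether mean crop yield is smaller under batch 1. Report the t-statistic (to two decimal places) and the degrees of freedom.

Let group 1 = batch 1, group 2 = batch 2. H0: μ_1 = μ_2; H1: μ_1 < μ_2 (two-sample pooled-variance t-test, left-tailed).
s_p² = [(12−1)·819² + (30−1)·981²]/(12+30−2) = 882171
t = (5210 − 5410)/√[882171·(1/12 + 1/30)] = -0.62
df = n₁ + n₂ − 2 = 40
p-value = P(T ≤ -0.62) ≈ 0.2683
Since p ≈ 0.2683 > α = 0.05, fail to reject H0; the data do not provide sufficient evidence against H0.

t = -0.62, df = 40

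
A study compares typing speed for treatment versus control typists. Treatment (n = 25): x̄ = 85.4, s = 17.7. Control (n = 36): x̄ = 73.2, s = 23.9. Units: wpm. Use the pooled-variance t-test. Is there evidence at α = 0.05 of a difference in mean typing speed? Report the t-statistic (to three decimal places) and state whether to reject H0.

Let group 1 = treatment, group 2 = control. H0: μ_1 = μ_2; H1: μ_1 ≠ μ_2 (two-sample pooled-variance t-test, two-sided).
s_p² = [(25−1)·17.7² + (36−1)·23.9²]/(25+36−2) = 466.293
t = (85.4 − 73.2)/√[466.293·(1/25 + 1/36)] = 2.170
df = n₁ + n₂ − 2 = 59
Two-sided p-value ≈ 0.0340
Since p ≈ 0.0340 < α = 0.05, reject H0; the evidence is statistically significant.

t = 2.170; reject H0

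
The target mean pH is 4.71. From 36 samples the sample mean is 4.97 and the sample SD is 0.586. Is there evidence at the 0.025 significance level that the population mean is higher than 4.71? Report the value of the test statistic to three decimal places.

2.662

H0: μ = 4.71; H1: μ > 4.71 (one-sample t-test, right-tailed).
t = (x̄ − μ₀)/(s/√n) = (4.97 − 4.71)/(0.586/√36) = 2.662
df = n − 1 = 35
p-value = P(T ≥ 2.662) ≈ 0.006
Since p ≈ 0.006 < α = 0.025, reject H0; the evidence is statistically significant.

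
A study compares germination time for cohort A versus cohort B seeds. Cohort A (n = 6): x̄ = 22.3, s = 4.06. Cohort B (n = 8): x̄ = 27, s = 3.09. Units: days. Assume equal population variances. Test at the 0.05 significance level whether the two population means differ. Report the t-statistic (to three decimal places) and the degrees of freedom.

Let group 1 = cohort A, group 2 = cohort B. H0: μ_1 = μ_2; H1: μ_1 ≠ μ_2 (two-sample pooled-variance t-test, two-sided).
s_p² = [(6−1)·4.06² + (8−1)·3.09²]/(6+8−2) = 12.4379
t = (22.3 − 27)/√[12.4379·(1/6 + 1/8)] = -2.468
df = n₁ + n₂ − 2 = 12
Two-sided p-value ≈ 0.0296
Since p ≈ 0.0296 < α = 0.05, reject H0; the data support H1.

t = -2.468, df = 12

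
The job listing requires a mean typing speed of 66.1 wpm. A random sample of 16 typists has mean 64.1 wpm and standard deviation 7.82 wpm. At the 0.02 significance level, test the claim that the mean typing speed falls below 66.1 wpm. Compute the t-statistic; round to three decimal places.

-1.023

H0: μ = 66.1; H1: μ < 66.1 (one-sample t-test, left-tailed).
t = (x̄ − μ₀)/(s/√n) = (64.1 − 66.1)/(7.82/√16) = -1.023
df = n − 1 = 15
p-value = P(T ≤ -1.023) ≈ 0.161
Since p ≈ 0.161 > α = 0.02, fail to reject H0; the data do not provide sufficient evidence against H0.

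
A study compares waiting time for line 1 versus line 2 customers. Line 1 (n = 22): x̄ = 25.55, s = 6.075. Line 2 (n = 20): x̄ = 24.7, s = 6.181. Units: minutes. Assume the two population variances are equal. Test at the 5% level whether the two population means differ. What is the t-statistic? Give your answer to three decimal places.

0.449

Let group 1 = line 1, group 2 = line 2. H0: μ_1 = μ_2; H1: μ_1 ≠ μ_2 (two-sample pooled-variance t-test, two-sided).
s_p² = [(22−1)·6.075² + (20−1)·6.181²]/(22+20−2) = 37.5227
t = (25.55 − 24.7)/√[37.5227·(1/22 + 1/20)] = 0.449
df = n₁ + n₂ − 2 = 40
Two-sided p-value ≈ 0.6558
Since p ≈ 0.6558 > α = 0.05, fail to reject H0; the evidence is not statistically significant.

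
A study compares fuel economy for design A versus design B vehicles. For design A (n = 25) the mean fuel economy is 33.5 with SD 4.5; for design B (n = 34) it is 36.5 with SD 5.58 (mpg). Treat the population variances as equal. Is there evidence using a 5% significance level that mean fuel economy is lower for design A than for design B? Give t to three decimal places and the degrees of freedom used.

t = -2.210, df = 57

Let group 1 = design A, group 2 = design B. H0: μ_1 = μ_2; H1: μ_1 < μ_2 (two-sample pooled-variance t-test, left-tailed).
s_p² = [(25−1)·4.5² + (34−1)·5.58²]/(25+34−2) = 26.5527
t = (33.5 − 36.5)/√[26.5527·(1/25 + 1/34)] = -2.210
df = n₁ + n₂ − 2 = 57
p-value = P(T ≤ -2.210) ≈ 0.016
Since p ≈ 0.016 < α = 0.05, reject H0; the evidence is statistically significant.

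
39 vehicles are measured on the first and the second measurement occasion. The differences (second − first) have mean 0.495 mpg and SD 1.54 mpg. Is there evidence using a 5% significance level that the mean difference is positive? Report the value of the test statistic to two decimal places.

2.01

H0: μ_d = 0; H1: μ_d > 0 (paired t-test on the differences, right-tailed).
t = d̄/(s_d/√n) = 0.495/(1.54/√39) = 2.01
df = n − 1 = 38
p-value = P(T ≥ 2.01) ≈ 0.0259
Since p ≈ 0.0259 < α = 0.05, reject H0; the evidence is statistically significant.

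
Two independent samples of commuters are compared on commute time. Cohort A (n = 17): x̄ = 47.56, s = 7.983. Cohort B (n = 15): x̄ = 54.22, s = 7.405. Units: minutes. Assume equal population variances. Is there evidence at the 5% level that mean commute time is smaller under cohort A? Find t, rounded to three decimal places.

-2.436

Let group 1 = cohort A, group 2 = cohort B. H0: μ_1 = μ_2; H1: μ_1 < μ_2 (two-sample pooled-variance t-test, left-tailed).
s_p² = [(17−1)·7.983² + (15−1)·7.405²]/(17+15−2) = 59.5776
t = (47.56 − 54.22)/√[59.5776·(1/17 + 1/15)] = -2.436
df = n₁ + n₂ − 2 = 30
p-value = P(T ≤ -2.436) ≈ 0.0105
Since p ≈ 0.0105 < α = 0.05, reject H0; the data support H1.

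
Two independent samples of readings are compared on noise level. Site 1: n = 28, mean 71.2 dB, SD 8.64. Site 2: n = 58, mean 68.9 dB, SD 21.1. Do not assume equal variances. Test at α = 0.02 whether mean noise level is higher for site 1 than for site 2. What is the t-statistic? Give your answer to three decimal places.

Let group 1 = site 1, group 2 = site 2. H0: μ_1 = μ_2; H1: μ_1 > μ_2 (Welch's two-sample t-test, right-tailed).
t = (x̄_1 − x̄_2)/√(s_1²/n_1 + s_2²/n_2) = (71.2 − 68.9)/√(8.64²/28 + 21.1²/58) = 0.715
Welch–Satterthwaite df ≈ 82.47
p-value = P(T ≥ 0.715) ≈ 0.2383
Since p ≈ 0.2383 > α = 0.02, fail to reject H0; the data do not provide sufficient evidence against H0.

0.715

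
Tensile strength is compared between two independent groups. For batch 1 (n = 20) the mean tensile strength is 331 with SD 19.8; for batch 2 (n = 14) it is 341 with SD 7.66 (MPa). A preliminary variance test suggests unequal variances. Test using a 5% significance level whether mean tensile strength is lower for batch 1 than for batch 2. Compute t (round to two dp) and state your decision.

Let group 1 = batch 1, group 2 = batch 2. H0: μ_1 = μ_2; H1: μ_1 < μ_2 (Welch's two-sample t-test, left-tailed).
t = (x̄_1 − x̄_2)/√(s_1²/n_1 + s_2²/n_2) = (331 − 341)/√(19.8²/20 + 7.66²/14) = -2.05
Welch–Satterthwaite df ≈ 26.24
p-value = P(T ≤ -2.05) ≈ 0.025
Since p ≈ 0.025 < α = 0.05, reject H0; the data support H1.

t = -2.05; reject H0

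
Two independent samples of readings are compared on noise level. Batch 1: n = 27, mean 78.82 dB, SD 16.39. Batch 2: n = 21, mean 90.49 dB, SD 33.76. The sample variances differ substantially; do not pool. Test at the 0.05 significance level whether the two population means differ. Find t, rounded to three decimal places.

Let group 1 = batch 1, group 2 = batch 2. H0: μ_1 = μ_2; H1: μ_1 ≠ μ_2 (Welch's two-sample t-test, two-sided).
t = (x̄_1 − x̄_2)/√(s_1²/n_1 + s_2²/n_2) = (78.82 − 90.49)/√(16.39²/27 + 33.76²/21) = -1.456
Welch–Satterthwaite df ≈ 27.30
Two-sided p-value ≈ 0.1567
Since p ≈ 0.1567 > α = 0.05, fail to reject H0; the evidence is not statistically significant.

-1.456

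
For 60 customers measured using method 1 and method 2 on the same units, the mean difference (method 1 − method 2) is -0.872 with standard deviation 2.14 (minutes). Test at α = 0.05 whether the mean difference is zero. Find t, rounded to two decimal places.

H0: μ_d = 0; H1: μ_d ≠ 0 (paired t-test on the differences, two-sided).
t = d̄/(s_d/√n) = -0.872/(2.14/√60) = -3.16
df = n − 1 = 59
Two-sided p-value ≈ 0.0025
Since p ≈ 0.0025 < α = 0.05, reject H0; the data support H1.

-3.16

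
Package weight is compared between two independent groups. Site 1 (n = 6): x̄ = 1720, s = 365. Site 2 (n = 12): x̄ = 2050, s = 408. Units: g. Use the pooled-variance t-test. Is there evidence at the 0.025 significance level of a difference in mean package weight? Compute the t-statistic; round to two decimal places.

Let group 1 = site 1, group 2 = site 2. H0: μ_1 = μ_2; H1: μ_1 ≠ μ_2 (two-sample pooled-variance t-test, two-sided).
s_p² = [(6−1)·365² + (12−1)·408²]/(6+12−2) = 156077
t = (1720 − 2050)/√[156077·(1/6 + 1/12)] = -1.67
df = n₁ + n₂ − 2 = 16
Two-sided p-value ≈ 0.1142
Since p ≈ 0.1142 > α = 0.025, fail to reject H0; the data do not provide sufficient evidence against H0.

-1.67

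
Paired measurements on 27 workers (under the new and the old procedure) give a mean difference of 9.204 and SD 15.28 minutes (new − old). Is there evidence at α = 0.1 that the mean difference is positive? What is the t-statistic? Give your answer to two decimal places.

H0: μ_d = 0; H1: μ_d > 0 (paired t-test on the differences, right-tailed).
t = d̄/(s_d/√n) = 9.204/(15.28/√27) = 3.13
df = n − 1 = 26
p-value = P(T ≥ 3.13) ≈ 0.002
Since p ≈ 0.002 < α = 0.1, reject H0; the evidence is statistically significant.

3.13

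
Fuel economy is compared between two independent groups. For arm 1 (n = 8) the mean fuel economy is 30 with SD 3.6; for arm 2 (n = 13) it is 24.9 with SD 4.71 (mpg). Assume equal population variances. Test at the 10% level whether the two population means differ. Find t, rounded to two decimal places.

Let group 1 = arm 1, group 2 = arm 2. H0: μ_1 = μ_2; H1: μ_1 ≠ μ_2 (two-sample pooled-variance t-test, two-sided).
s_p² = [(8−1)·3.6² + (13−1)·4.71²]/(8+13−2) = 18.7857
t = (30 − 24.9)/√[18.7857·(1/8 + 1/13)] = 2.62
df = n₁ + n₂ − 2 = 19
Two-sided p-value ≈ 0.0169
Since p ≈ 0.0169 < α = 0.1, reject H0; the evidence is statistically significant.

2.62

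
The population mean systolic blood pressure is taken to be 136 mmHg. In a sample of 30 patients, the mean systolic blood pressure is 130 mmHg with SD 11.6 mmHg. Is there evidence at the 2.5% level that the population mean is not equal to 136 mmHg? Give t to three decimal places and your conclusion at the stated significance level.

t = -2.833; reject H0

H0: μ = 136; H1: μ ≠ 136 (one-sample t-test, two-sided).
t = (x̄ − μ₀)/(s/√n) = (130 − 136)/(11.6/√30) = -2.833
df = n − 1 = 29
Two-sided p-value ≈ 0.0083
Since p ≈ 0.0083 < α = 0.025, reject H0; the data support H1.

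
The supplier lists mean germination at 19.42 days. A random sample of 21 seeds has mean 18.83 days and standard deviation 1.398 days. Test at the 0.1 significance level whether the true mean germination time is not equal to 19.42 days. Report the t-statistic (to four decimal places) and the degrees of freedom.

t = -1.9340, df = 20

H0: μ = 19.42; H1: μ ≠ 19.42 (one-sample t-test, two-sided).
t = (x̄ − μ₀)/(s/√n) = (18.83 − 19.42)/(1.398/√21) = -1.9340
df = n − 1 = 20
Two-sided p-value ≈ 0.067
Since p ≈ 0.067 < α = 0.1, reject H0; the evidence is statistically significant.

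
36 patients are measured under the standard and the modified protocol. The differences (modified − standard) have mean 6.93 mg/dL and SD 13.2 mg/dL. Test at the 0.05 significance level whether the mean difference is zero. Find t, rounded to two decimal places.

3.15

H0: μ_d = 0; H1: μ_d ≠ 0 (paired t-test on the differences, two-sided).
t = d̄/(s_d/√n) = 6.93/(13.2/√36) = 3.15
df = n − 1 = 35
Two-sided p-value ≈ 0.003
Since p ≈ 0.003 < α = 0.05, reject H0; the data support H1.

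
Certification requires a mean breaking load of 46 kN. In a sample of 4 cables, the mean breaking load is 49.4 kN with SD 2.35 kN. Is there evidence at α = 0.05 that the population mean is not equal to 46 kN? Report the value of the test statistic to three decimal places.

2.894

H0: μ = 46; H1: μ ≠ 46 (one-sample t-test, two-sided).
t = (x̄ − μ₀)/(s/√n) = (49.4 − 46)/(2.35/√4) = 2.894
df = n − 1 = 3
Two-sided p-value ≈ 0.063
Since p ≈ 0.063 > α = 0.05, fail to reject H0; the evidence is not statistically significant.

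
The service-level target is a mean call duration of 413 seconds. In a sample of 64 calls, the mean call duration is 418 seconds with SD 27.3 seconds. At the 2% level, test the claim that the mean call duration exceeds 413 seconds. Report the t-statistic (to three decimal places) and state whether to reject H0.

t = 1.465; fail to reject H0

H0: μ = 413; H1: μ > 413 (one-sample t-test, right-tailed).
t = (x̄ − μ₀)/(s/√n) = (418 − 413)/(27.3/√64) = 1.465
df = n − 1 = 63
p-value = P(T ≥ 1.465) ≈ 0.0739
Since p ≈ 0.0739 > α = 0.02, fail to reject H0; the data do not provide sufficient evidence against H0.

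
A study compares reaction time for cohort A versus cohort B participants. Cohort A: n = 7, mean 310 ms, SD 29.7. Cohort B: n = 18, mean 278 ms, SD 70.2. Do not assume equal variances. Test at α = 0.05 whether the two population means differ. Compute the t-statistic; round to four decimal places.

1.6004

Let group 1 = cohort A, group 2 = cohort B. H0: μ_1 = μ_2; H1: μ_1 ≠ μ_2 (Welch's two-sample t-test, two-sided).
t = (x̄_1 − x̄_2)/√(s_1²/n_1 + s_2²/n_2) = (310 − 278)/√(29.7²/7 + 70.2²/18) = 1.6004
Welch–Satterthwaite df ≈ 22.65
Two-sided p-value ≈ 0.1234
Since p ≈ 0.1234 > α = 0.05, fail to reject H0; the data do not provide sufficient evidence against H0.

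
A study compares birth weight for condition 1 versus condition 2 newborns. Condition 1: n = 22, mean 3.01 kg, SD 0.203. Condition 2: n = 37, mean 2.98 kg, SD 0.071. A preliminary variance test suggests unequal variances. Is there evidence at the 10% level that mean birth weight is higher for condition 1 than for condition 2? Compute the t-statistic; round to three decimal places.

0.669

Let group 1 = condition 1, group 2 = condition 2. H0: μ_1 = μ_2; H1: μ_1 > μ_2 (Welch's two-sample t-test, right-tailed).
t = (x̄_1 − x̄_2)/√(s_1²/n_1 + s_2²/n_2) = (3.01 − 2.98)/√(0.203²/22 + 0.071²/37) = 0.669
Welch–Satterthwaite df ≈ 24.09
p-value = P(T ≥ 0.669) ≈ 0.255
Since p ≈ 0.255 > α = 0.1, fail to reject H0; the data do not provide sufficient evidence against H0.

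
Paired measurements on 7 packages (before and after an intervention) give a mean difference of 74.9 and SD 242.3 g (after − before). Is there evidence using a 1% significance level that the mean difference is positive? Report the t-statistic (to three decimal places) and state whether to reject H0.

t = 0.818; fail to reject H0

H0: μ_d = 0; H1: μ_d > 0 (paired t-test on the differences, right-tailed).
t = d̄/(s_d/√n) = 74.9/(242.3/√7) = 0.818
df = n − 1 = 6
p-value = P(T ≥ 0.818) ≈ 0.2223
Since p ≈ 0.2223 > α = 0.01, fail to reject H0; the evidence is not statistically significant.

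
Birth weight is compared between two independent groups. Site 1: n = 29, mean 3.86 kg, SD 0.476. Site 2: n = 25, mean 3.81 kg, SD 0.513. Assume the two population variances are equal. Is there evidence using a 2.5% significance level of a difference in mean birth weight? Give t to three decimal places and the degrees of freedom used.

Let group 1 = site 1, group 2 = site 2. H0: μ_1 = μ_2; H1: μ_1 ≠ μ_2 (two-sample pooled-variance t-test, two-sided).
s_p² = [(29−1)·0.476² + (25−1)·0.513²]/(29+25−2) = 0.243465
t = (3.86 − 3.81)/√[0.243465·(1/29 + 1/25)] = 0.371
df = n₁ + n₂ − 2 = 52
Two-sided p-value ≈ 0.712
Since p ≈ 0.712 > α = 0.025, fail to reject H0; the evidence is not statistically significant.

t = 0.371, df = 52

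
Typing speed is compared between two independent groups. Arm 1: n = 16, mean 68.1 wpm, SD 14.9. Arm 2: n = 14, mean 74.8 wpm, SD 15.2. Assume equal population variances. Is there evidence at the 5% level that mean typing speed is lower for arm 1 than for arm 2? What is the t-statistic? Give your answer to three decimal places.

-1.217

Let group 1 = arm 1, group 2 = arm 2. H0: μ_1 = μ_2; H1: μ_1 < μ_2 (two-sample pooled-variance t-test, left-tailed).
s_p² = [(16−1)·14.9² + (14−1)·15.2²]/(16+14−2) = 226.203
t = (68.1 − 74.8)/√[226.203·(1/16 + 1/14)] = -1.217
df = n₁ + n₂ − 2 = 28
p-value = P(T ≤ -1.217) ≈ 0.117
Since p ≈ 0.117 > α = 0.05, fail to reject H0; the data do not provide sufficient evidence against H0.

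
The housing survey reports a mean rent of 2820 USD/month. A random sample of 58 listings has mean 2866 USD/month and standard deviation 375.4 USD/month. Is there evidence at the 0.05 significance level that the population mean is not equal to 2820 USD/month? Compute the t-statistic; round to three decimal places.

H0: μ = 2820; H1: μ ≠ 2820 (one-sample t-test, two-sided).
t = (x̄ − μ₀)/(s/√n) = (2866 − 2820)/(375.4/√58) = 0.933
df = n − 1 = 57
Two-sided p-value ≈ 0.355
Since p ≈ 0.355 > α = 0.05, fail to reject H0; the data do not provide sufficient evidence against H0.

0.933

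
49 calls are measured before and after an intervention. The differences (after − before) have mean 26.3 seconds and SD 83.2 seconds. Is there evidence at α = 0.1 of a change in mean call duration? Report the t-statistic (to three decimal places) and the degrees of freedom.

H0: μ_d = 0; H1: μ_d ≠ 0 (paired t-test on the differences, two-sided).
t = d̄/(s_d/√n) = 26.3/(83.2/√49) = 2.213
df = n − 1 = 48
Two-sided p-value ≈ 0.032
Since p ≈ 0.032 < α = 0.1, reject H0; the evidence is statistically significant.

t = 2.213, df = 48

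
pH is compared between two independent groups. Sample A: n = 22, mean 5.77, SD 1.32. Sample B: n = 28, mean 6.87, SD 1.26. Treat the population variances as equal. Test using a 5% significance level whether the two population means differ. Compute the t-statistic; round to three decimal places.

-3.001

Let group 1 = sample A, group 2 = sample B. H0: μ_1 = μ_2; H1: μ_1 ≠ μ_2 (two-sample pooled-variance t-test, two-sided).
s_p² = [(22−1)·1.32² + (28−1)·1.26²]/(22+28−2) = 1.65533
t = (5.77 − 6.87)/√[1.65533·(1/22 + 1/28)] = -3.001
df = n₁ + n₂ − 2 = 48
Two-sided p-value ≈ 0.0043
Since p ≈ 0.0043 < α = 0.05, reject H0; the data support H1.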